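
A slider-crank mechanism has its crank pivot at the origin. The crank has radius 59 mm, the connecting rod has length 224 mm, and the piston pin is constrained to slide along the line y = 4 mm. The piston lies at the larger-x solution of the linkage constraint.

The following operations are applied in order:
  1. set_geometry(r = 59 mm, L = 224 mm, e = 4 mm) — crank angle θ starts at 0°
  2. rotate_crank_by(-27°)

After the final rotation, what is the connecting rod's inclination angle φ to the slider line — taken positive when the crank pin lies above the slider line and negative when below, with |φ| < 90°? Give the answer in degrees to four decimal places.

-7.8994

set_geometry: r = 59 mm, L = 224 mm, e = 4 mm; θ ← 0°
rotate_crank_by(-27°): θ ← 0° -27° = -27°
crank pin P = (r cos θ, r sin θ) = (52.569385, -26.785439)
h = r sin θ − e = -26.785439 − 4 = -30.785439
sin φ = h / L = -30.785439 / 224 = -0.13743500
φ = arcsin(-0.13743500) = -7.899448°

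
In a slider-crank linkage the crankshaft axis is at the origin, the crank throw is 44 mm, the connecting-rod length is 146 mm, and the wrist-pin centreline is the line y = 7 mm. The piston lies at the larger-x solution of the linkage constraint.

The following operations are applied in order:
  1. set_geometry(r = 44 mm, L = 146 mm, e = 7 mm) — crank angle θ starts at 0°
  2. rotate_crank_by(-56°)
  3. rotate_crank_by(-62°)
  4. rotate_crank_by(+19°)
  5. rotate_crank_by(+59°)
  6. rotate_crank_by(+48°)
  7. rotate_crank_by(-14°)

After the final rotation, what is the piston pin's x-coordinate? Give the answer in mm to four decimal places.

set_geometry: r = 44 mm, L = 146 mm, e = 7 mm; θ ← 0°
rotate_crank_by(-56°): θ ← 0° -56° = -56°
rotate_crank_by(-62°): θ ← -56° -62° = -118°
rotate_crank_by(+19°): θ ← -118° +19° = -99°
rotate_crank_by(+59°): θ ← -99° +59° = -40°
rotate_crank_by(+48°): θ ← -40° +48° = 8°
rotate_crank_by(-14°): θ ← 8° -14° = -6°
crank pin P = (r cos θ, r sin θ) = (43.758963, -4.599252)
h = r sin θ − e = -4.599252 − 7 = -11.599252
x = r cos θ + √(L² − h²) = 43.758963 + √(21316.0 − 134.5427) = 43.758963 + 145.538508 = 189.297472

189.2975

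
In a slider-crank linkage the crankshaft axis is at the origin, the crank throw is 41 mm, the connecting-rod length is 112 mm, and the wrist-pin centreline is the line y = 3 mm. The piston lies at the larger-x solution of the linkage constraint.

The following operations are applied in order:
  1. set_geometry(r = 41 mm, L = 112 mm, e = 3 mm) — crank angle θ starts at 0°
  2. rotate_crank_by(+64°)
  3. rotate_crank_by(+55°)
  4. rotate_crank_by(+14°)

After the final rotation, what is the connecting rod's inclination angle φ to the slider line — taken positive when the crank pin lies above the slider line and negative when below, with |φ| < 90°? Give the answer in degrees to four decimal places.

13.9421

set_geometry: r = 41 mm, L = 112 mm, e = 3 mm; θ ← 0°
rotate_crank_by(+64°): θ ← 0° +64° = 64°
rotate_crank_by(+55°): θ ← 64° +55° = 119°
rotate_crank_by(+14°): θ ← 119° +14° = 133°
crank pin P = (r cos θ, r sin θ) = (-27.961933, 29.985502)
h = r sin θ − e = 29.985502 − 3 = 26.985502
sin φ = h / L = 26.985502 / 112 = 0.24094198
φ = arcsin(0.24094198) = 13.942143°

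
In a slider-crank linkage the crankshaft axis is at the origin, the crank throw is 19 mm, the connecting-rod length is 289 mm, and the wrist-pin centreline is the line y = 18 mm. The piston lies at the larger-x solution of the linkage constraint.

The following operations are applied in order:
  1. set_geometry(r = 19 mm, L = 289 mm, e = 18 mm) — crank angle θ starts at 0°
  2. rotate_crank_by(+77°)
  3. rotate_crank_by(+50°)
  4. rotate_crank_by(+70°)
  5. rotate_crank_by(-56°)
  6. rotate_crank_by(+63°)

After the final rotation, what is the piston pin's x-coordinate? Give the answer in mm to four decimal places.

set_geometry: r = 19 mm, L = 289 mm, e = 18 mm; θ ← 0°
rotate_crank_by(+77°): θ ← 0° +77° = 77°
rotate_crank_by(+50°): θ ← 77° +50° = 127°
rotate_crank_by(+70°): θ ← 127° +70° = 197°
rotate_crank_by(-56°): θ ← 197° -56° = 141°
rotate_crank_by(+63°): θ ← 141° +63° = 204°
crank pin P = (r cos θ, r sin θ) = (-17.357364, -7.727996)
h = r sin θ − e = -7.727996 − 18 = -25.727996
x = r cos θ + √(L² − h²) = -17.357364 + √(83521.0 − 661.9298) = -17.357364 + 287.852515 = 270.495151

270.4952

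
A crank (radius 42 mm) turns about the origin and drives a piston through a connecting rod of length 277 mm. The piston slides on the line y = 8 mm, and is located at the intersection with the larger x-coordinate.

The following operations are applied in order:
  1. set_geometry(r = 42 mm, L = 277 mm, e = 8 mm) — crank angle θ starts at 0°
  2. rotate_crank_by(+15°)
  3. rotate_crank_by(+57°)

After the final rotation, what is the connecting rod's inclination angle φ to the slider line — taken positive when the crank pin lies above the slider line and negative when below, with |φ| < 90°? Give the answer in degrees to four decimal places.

6.6222

set_geometry: r = 42 mm, L = 277 mm, e = 8 mm; θ ← 0°
rotate_crank_by(+15°): θ ← 0° +15° = 15°
rotate_crank_by(+57°): θ ← 15° +57° = 72°
crank pin P = (r cos θ, r sin θ) = (12.978714, 39.944374)
h = r sin θ − e = 39.944374 − 8 = 31.944374
sin φ = h / L = 31.944374 / 277 = 0.11532265
φ = arcsin(0.11532265) = 6.622235°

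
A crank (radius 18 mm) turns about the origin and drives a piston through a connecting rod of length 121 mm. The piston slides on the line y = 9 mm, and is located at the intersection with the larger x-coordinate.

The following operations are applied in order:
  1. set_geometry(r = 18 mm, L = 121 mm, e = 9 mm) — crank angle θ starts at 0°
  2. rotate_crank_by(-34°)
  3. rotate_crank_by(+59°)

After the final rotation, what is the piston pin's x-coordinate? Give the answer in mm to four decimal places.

set_geometry: r = 18 mm, L = 121 mm, e = 9 mm; θ ← 0°
rotate_crank_by(-34°): θ ← 0° -34° = -34°
rotate_crank_by(+59°): θ ← -34° +59° = 25°
crank pin P = (r cos θ, r sin θ) = (16.313540, 7.607129)
h = r sin θ − e = 7.607129 − 9 = -1.392871
x = r cos θ + √(L² − h²) = 16.313540 + √(14641.0 − 1.9401) = 16.313540 + 120.991983 = 137.305523

137.3055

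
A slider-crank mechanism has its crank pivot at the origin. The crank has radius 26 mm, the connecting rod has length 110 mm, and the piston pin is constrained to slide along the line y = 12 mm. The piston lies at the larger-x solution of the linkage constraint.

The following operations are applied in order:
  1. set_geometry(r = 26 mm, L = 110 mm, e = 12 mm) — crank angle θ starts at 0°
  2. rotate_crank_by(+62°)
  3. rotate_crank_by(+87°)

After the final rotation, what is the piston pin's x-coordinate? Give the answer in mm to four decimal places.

87.7049

set_geometry: r = 26 mm, L = 110 mm, e = 12 mm; θ ← 0°
rotate_crank_by(+62°): θ ← 0° +62° = 62°
rotate_crank_by(+87°): θ ← 62° +87° = 149°
crank pin P = (r cos θ, r sin θ) = (-22.286350, 13.390990)
h = r sin θ − e = 13.390990 − 12 = 1.390990
x = r cos θ + √(L² − h²) = -22.286350 + √(12100.0 − 1.9349) = -22.286350 + 109.991205 = 87.704855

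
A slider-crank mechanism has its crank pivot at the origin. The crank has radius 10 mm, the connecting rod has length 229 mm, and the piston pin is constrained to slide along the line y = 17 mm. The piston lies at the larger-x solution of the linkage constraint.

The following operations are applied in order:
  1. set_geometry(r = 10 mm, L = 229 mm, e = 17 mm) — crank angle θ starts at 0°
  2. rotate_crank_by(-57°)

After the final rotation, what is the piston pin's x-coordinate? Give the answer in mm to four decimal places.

set_geometry: r = 10 mm, L = 229 mm, e = 17 mm; θ ← 0°
rotate_crank_by(-57°): θ ← 0° -57° = -57°
crank pin P = (r cos θ, r sin θ) = (5.446390, -8.386706)
h = r sin θ − e = -8.386706 − 17 = -25.386706
x = r cos θ + √(L² − h²) = 5.446390 + √(52441.0 − 644.4848) = 5.446390 + 227.588478 = 233.034868

233.0349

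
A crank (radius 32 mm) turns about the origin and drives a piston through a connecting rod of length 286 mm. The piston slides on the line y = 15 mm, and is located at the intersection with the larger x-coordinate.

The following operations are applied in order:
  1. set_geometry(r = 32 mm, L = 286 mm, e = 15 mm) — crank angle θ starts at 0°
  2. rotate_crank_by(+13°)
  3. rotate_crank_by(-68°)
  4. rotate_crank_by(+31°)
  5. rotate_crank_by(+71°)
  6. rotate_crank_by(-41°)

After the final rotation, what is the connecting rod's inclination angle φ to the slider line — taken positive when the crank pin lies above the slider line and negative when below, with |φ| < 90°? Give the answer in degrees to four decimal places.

set_geometry: r = 32 mm, L = 286 mm, e = 15 mm; θ ← 0°
rotate_crank_by(+13°): θ ← 0° +13° = 13°
rotate_crank_by(-68°): θ ← 13° -68° = -55°
rotate_crank_by(+31°): θ ← -55° +31° = -24°
rotate_crank_by(+71°): θ ← -24° +71° = 47°
rotate_crank_by(-41°): θ ← 47° -41° = 6°
crank pin P = (r cos θ, r sin θ) = (31.824701, 3.344911)
h = r sin θ − e = 3.344911 − 15 = -11.655089
sin φ = h / L = -11.655089 / 286 = -0.04075206
φ = arcsin(-0.04075206) = -2.335568°

-2.3356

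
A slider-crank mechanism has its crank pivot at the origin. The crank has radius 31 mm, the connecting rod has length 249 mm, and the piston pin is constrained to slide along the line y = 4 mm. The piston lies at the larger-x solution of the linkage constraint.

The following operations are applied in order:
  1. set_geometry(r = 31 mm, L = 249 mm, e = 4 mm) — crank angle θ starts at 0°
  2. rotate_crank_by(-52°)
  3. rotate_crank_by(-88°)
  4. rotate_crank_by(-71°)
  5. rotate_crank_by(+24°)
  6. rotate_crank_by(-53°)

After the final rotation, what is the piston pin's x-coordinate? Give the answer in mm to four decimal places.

set_geometry: r = 31 mm, L = 249 mm, e = 4 mm; θ ← 0°
rotate_crank_by(-52°): θ ← 0° -52° = -52°
rotate_crank_by(-88°): θ ← -52° -88° = -140°
rotate_crank_by(-71°): θ ← -140° -71° = -211°
rotate_crank_by(+24°): θ ← -211° +24° = -187°
rotate_crank_by(-53°): θ ← -187° -53° = -240°
crank pin P = (r cos θ, r sin θ) = (-15.500000, 26.846788)
h = r sin θ − e = 26.846788 − 4 = 22.846788
x = r cos θ + √(L² − h²) = -15.500000 + √(62001.0 − 521.9757) = -15.500000 + 247.949641 = 232.449641

232.4496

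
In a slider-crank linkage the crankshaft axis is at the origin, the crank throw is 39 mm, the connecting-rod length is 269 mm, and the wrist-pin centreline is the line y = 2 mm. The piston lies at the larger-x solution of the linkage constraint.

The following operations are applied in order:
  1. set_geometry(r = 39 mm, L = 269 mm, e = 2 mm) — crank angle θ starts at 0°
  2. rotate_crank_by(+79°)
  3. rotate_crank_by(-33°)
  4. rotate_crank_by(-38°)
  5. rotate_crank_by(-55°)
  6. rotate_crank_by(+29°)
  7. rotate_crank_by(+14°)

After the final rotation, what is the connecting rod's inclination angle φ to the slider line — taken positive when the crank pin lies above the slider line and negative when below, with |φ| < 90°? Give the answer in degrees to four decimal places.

-1.0055

set_geometry: r = 39 mm, L = 269 mm, e = 2 mm; θ ← 0°
rotate_crank_by(+79°): θ ← 0° +79° = 79°
rotate_crank_by(-33°): θ ← 79° -33° = 46°
rotate_crank_by(-38°): θ ← 46° -38° = 8°
rotate_crank_by(-55°): θ ← 8° -55° = -47°
rotate_crank_by(+29°): θ ← -47° +29° = -18°
rotate_crank_by(+14°): θ ← -18° +14° = -4°
crank pin P = (r cos θ, r sin θ) = (38.904998, -2.720502)
h = r sin θ − e = -2.720502 − 2 = -4.720502
sin φ = h / L = -4.720502 / 269 = -0.01754834
φ = arcsin(-0.01754834) = -1.005497°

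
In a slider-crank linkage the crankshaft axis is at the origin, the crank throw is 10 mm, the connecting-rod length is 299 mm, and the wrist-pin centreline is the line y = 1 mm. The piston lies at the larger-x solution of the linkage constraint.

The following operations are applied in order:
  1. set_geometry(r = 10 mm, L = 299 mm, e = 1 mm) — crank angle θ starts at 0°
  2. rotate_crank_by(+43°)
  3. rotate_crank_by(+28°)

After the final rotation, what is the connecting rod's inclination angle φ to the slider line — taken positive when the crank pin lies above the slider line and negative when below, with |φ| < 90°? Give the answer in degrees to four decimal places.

set_geometry: r = 10 mm, L = 299 mm, e = 1 mm; θ ← 0°
rotate_crank_by(+43°): θ ← 0° +43° = 43°
rotate_crank_by(+28°): θ ← 43° +28° = 71°
crank pin P = (r cos θ, r sin θ) = (3.255682, 9.455186)
h = r sin θ − e = 9.455186 − 1 = 8.455186
sin φ = h / L = 8.455186 / 299 = 0.02827821
φ = arcsin(0.02827821) = 1.620438°

1.6204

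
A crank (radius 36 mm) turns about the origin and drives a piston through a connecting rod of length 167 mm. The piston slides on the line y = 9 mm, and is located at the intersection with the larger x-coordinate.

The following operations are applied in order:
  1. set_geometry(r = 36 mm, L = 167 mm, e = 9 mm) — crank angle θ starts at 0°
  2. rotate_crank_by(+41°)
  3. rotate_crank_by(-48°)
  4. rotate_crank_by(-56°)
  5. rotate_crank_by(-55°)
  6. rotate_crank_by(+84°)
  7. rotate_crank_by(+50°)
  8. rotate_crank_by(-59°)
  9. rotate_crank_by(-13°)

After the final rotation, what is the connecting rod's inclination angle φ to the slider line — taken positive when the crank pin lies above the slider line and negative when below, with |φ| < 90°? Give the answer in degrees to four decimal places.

set_geometry: r = 36 mm, L = 167 mm, e = 9 mm; θ ← 0°
rotate_crank_by(+41°): θ ← 0° +41° = 41°
rotate_crank_by(-48°): θ ← 41° -48° = -7°
rotate_crank_by(-56°): θ ← -7° -56° = -63°
rotate_crank_by(-55°): θ ← -63° -55° = -118°
rotate_crank_by(+84°): θ ← -118° +84° = -34°
rotate_crank_by(+50°): θ ← -34° +50° = 16°
rotate_crank_by(-59°): θ ← 16° -59° = -43°
rotate_crank_by(-13°): θ ← -43° -13° = -56°
crank pin P = (r cos θ, r sin θ) = (20.130945, -29.845353)
h = r sin θ − e = -29.845353 − 9 = -38.845353
sin φ = h / L = -38.845353 / 167 = -0.23260690
φ = arcsin(-0.23260690) = -13.450600°

-13.4506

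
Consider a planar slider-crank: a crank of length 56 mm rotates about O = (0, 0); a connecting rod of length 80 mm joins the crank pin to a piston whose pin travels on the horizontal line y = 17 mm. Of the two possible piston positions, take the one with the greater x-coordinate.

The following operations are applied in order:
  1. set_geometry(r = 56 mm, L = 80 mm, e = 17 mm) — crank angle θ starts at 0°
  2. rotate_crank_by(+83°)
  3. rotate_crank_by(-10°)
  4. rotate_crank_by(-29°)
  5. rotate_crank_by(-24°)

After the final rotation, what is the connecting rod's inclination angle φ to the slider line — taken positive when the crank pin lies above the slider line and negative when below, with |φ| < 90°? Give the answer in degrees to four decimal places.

set_geometry: r = 56 mm, L = 80 mm, e = 17 mm; θ ← 0°
rotate_crank_by(+83°): θ ← 0° +83° = 83°
rotate_crank_by(-10°): θ ← 83° -10° = 73°
rotate_crank_by(-29°): θ ← 73° -29° = 44°
rotate_crank_by(-24°): θ ← 44° -24° = 20°
crank pin P = (r cos θ, r sin θ) = (52.622787, 19.153128)
h = r sin θ − e = 19.153128 − 17 = 2.153128
sin φ = h / L = 2.153128 / 80 = 0.02691410
φ = arcsin(0.02691410) = 1.542251°

1.5423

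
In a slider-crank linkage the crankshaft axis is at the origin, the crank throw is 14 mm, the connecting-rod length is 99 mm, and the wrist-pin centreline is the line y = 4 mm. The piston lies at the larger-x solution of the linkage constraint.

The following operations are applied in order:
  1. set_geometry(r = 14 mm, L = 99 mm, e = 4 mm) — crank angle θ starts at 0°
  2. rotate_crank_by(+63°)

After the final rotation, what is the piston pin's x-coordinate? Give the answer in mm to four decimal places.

set_geometry: r = 14 mm, L = 99 mm, e = 4 mm; θ ← 0°
rotate_crank_by(+63°): θ ← 0° +63° = 63°
crank pin P = (r cos θ, r sin θ) = (6.355867, 12.474091)
h = r sin θ − e = 12.474091 − 4 = 8.474091
x = r cos θ + √(L² − h²) = 6.355867 + √(9801.0 − 71.8102) = 6.355867 + 98.636655 = 104.992522

104.9925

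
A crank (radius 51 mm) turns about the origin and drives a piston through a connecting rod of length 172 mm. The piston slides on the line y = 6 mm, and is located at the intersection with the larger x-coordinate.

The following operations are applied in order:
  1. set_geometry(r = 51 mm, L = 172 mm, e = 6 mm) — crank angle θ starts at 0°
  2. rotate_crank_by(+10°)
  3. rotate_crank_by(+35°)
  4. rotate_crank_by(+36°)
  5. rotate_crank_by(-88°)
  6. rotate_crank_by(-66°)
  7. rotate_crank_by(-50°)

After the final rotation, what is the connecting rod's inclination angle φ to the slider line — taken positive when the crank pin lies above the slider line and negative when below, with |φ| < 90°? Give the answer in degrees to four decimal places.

set_geometry: r = 51 mm, L = 172 mm, e = 6 mm; θ ← 0°
rotate_crank_by(+10°): θ ← 0° +10° = 10°
rotate_crank_by(+35°): θ ← 10° +35° = 45°
rotate_crank_by(+36°): θ ← 45° +36° = 81°
rotate_crank_by(-88°): θ ← 81° -88° = -7°
rotate_crank_by(-66°): θ ← -7° -66° = -73°
rotate_crank_by(-50°): θ ← -73° -50° = -123°
crank pin P = (r cos θ, r sin θ) = (-27.776591, -42.772199)
h = r sin θ − e = -42.772199 − 6 = -48.772199
sin φ = h / L = -48.772199 / 172 = -0.28355930
φ = arcsin(-0.28355930) = -16.472750°

-16.4728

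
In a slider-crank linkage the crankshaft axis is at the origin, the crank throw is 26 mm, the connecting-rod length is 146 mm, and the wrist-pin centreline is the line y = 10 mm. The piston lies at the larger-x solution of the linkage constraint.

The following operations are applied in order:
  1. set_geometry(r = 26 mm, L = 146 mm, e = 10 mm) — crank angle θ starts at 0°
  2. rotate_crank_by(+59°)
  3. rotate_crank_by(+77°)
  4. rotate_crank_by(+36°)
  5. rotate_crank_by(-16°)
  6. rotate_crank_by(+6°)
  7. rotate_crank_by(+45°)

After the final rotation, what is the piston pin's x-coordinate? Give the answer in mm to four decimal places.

121.1966

set_geometry: r = 26 mm, L = 146 mm, e = 10 mm; θ ← 0°
rotate_crank_by(+59°): θ ← 0° +59° = 59°
rotate_crank_by(+77°): θ ← 59° +77° = 136°
rotate_crank_by(+36°): θ ← 136° +36° = 172°
rotate_crank_by(-16°): θ ← 172° -16° = 156°
rotate_crank_by(+6°): θ ← 156° +6° = 162°
rotate_crank_by(+45°): θ ← 162° +45° = 207°
crank pin P = (r cos θ, r sin θ) = (-23.166170, -11.803753)
h = r sin θ − e = -11.803753 − 10 = -21.803753
x = r cos θ + √(L² − h²) = -23.166170 + √(21316.0 − 475.4036) = -23.166170 + 144.362725 = 121.196555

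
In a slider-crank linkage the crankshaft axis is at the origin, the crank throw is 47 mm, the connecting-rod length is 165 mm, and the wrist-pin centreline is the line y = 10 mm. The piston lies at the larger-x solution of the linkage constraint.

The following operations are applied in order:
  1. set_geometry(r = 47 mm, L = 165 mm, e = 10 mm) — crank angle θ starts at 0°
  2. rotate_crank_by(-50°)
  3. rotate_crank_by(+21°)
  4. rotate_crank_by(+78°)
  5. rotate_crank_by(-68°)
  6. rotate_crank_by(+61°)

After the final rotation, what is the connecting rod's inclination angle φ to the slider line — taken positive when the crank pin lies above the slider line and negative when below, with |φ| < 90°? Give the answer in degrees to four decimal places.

7.4693

set_geometry: r = 47 mm, L = 165 mm, e = 10 mm; θ ← 0°
rotate_crank_by(-50°): θ ← 0° -50° = -50°
rotate_crank_by(+21°): θ ← -50° +21° = -29°
rotate_crank_by(+78°): θ ← -29° +78° = 49°
rotate_crank_by(-68°): θ ← 49° -68° = -19°
rotate_crank_by(+61°): θ ← -19° +61° = 42°
crank pin P = (r cos θ, r sin θ) = (34.927807, 31.449138)
h = r sin θ − e = 31.449138 − 10 = 21.449138
sin φ = h / L = 21.449138 / 165 = 0.12999478
φ = arcsin(0.12999478) = 7.469291°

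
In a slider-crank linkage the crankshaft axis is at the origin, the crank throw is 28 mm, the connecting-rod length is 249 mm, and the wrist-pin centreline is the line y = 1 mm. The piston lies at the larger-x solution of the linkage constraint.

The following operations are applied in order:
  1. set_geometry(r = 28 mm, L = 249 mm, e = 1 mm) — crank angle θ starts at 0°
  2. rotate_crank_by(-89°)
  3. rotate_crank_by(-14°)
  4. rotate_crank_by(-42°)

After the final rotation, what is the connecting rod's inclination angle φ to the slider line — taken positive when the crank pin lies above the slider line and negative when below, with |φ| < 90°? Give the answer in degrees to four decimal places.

set_geometry: r = 28 mm, L = 249 mm, e = 1 mm; θ ← 0°
rotate_crank_by(-89°): θ ← 0° -89° = -89°
rotate_crank_by(-14°): θ ← -89° -14° = -103°
rotate_crank_by(-42°): θ ← -103° -42° = -145°
crank pin P = (r cos θ, r sin θ) = (-22.936257, -16.060140)
h = r sin θ − e = -16.060140 − 1 = -17.060140
sin φ = h / L = -17.060140 / 249 = -0.06851462
φ = arcsin(-0.06851462) = -3.928676°

-3.9287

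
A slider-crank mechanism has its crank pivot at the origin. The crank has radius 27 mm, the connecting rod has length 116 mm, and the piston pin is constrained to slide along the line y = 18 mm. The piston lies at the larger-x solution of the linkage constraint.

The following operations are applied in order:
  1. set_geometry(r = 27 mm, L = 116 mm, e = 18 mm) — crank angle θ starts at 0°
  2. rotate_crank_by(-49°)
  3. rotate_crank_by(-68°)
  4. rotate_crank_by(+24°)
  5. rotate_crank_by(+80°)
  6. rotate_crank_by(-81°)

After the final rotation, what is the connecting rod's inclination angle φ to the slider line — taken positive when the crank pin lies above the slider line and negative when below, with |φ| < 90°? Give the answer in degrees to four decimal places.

-22.7906

set_geometry: r = 27 mm, L = 116 mm, e = 18 mm; θ ← 0°
rotate_crank_by(-49°): θ ← 0° -49° = -49°
rotate_crank_by(-68°): θ ← -49° -68° = -117°
rotate_crank_by(+24°): θ ← -117° +24° = -93°
rotate_crank_by(+80°): θ ← -93° +80° = -13°
rotate_crank_by(-81°): θ ← -13° -81° = -94°
crank pin P = (r cos θ, r sin θ) = (-1.883425, -26.934229)
h = r sin θ − e = -26.934229 − 18 = -44.934229
sin φ = h / L = -44.934229 / 116 = -0.38736405
φ = arcsin(-0.38736405) = -22.790582°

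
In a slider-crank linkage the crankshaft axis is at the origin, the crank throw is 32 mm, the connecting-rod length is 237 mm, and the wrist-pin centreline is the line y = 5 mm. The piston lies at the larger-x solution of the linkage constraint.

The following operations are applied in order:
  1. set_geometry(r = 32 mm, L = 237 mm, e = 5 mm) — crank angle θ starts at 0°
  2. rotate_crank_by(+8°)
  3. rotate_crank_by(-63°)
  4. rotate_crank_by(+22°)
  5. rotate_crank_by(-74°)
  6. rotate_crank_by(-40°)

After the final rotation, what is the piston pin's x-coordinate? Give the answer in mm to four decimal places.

set_geometry: r = 32 mm, L = 237 mm, e = 5 mm; θ ← 0°
rotate_crank_by(+8°): θ ← 0° +8° = 8°
rotate_crank_by(-63°): θ ← 8° -63° = -55°
rotate_crank_by(+22°): θ ← -55° +22° = -33°
rotate_crank_by(-74°): θ ← -33° -74° = -107°
rotate_crank_by(-40°): θ ← -107° -40° = -147°
crank pin P = (r cos θ, r sin θ) = (-26.837458, -17.428449)
h = r sin θ − e = -17.428449 − 5 = -22.428449
x = r cos θ + √(L² − h²) = -26.837458 + √(56169.0 − 503.0353) = -26.837458 + 235.936357 = 209.098899

209.0989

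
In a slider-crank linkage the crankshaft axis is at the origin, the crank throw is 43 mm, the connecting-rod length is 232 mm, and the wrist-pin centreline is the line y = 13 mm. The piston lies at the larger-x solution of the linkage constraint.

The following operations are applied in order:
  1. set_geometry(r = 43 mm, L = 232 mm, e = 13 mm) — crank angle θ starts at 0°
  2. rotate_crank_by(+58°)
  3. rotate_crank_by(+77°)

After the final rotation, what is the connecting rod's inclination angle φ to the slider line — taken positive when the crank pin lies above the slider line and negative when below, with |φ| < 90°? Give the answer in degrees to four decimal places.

4.3026

set_geometry: r = 43 mm, L = 232 mm, e = 13 mm; θ ← 0°
rotate_crank_by(+58°): θ ← 0° +58° = 58°
rotate_crank_by(+77°): θ ← 58° +77° = 135°
crank pin P = (r cos θ, r sin θ) = (-30.405592, 30.405592)
h = r sin θ − e = 30.405592 − 13 = 17.405592
sin φ = h / L = 17.405592 / 232 = 0.07502410
φ = arcsin(0.07502410) = 4.302607°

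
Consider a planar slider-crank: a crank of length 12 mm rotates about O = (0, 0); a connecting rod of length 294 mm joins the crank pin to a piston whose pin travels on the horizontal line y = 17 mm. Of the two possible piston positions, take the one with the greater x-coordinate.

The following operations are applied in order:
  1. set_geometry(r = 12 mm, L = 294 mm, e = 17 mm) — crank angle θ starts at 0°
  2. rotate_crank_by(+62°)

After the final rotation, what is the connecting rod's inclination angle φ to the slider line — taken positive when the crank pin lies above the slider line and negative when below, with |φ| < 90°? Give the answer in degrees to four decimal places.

set_geometry: r = 12 mm, L = 294 mm, e = 17 mm; θ ← 0°
rotate_crank_by(+62°): θ ← 0° +62° = 62°
crank pin P = (r cos θ, r sin θ) = (5.633659, 10.595371)
h = r sin θ − e = 10.595371 − 17 = -6.404629
sin φ = h / L = -6.404629 / 294 = -0.02178445
φ = arcsin(-0.02178445) = -1.248256°

-1.2483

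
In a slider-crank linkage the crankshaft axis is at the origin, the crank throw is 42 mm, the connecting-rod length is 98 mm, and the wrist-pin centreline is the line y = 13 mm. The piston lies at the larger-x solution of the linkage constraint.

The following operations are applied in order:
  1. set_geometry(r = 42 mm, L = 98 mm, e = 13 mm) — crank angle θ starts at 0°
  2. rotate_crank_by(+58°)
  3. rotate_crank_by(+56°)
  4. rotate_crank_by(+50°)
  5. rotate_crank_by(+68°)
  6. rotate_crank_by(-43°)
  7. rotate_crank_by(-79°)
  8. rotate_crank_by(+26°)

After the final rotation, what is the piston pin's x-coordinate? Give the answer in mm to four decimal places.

set_geometry: r = 42 mm, L = 98 mm, e = 13 mm; θ ← 0°
rotate_crank_by(+58°): θ ← 0° +58° = 58°
rotate_crank_by(+56°): θ ← 58° +56° = 114°
rotate_crank_by(+50°): θ ← 114° +50° = 164°
rotate_crank_by(+68°): θ ← 164° +68° = 232°
rotate_crank_by(-43°): θ ← 232° -43° = 189°
rotate_crank_by(-79°): θ ← 189° -79° = 110°
rotate_crank_by(+26°): θ ← 110° +26° = 136°
crank pin P = (r cos θ, r sin θ) = (-30.212272, 29.175652)
h = r sin θ − e = 29.175652 − 13 = 16.175652
x = r cos θ + √(L² − h²) = -30.212272 + √(9604.0 − 261.6517) = -30.212272 + 96.655824 = 66.443552

66.4436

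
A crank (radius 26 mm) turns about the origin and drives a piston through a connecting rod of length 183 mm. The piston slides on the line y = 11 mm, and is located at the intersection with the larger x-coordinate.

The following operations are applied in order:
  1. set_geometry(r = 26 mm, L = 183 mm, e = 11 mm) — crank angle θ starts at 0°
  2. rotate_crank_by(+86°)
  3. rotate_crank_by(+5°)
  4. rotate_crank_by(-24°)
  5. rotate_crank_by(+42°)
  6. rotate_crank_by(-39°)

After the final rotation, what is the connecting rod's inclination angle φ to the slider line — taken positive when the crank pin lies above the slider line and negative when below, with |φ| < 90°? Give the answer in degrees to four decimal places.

4.2092

set_geometry: r = 26 mm, L = 183 mm, e = 11 mm; θ ← 0°
rotate_crank_by(+86°): θ ← 0° +86° = 86°
rotate_crank_by(+5°): θ ← 86° +5° = 91°
rotate_crank_by(-24°): θ ← 91° -24° = 67°
rotate_crank_by(+42°): θ ← 67° +42° = 109°
rotate_crank_by(-39°): θ ← 109° -39° = 70°
crank pin P = (r cos θ, r sin θ) = (8.892524, 24.432008)
h = r sin θ − e = 24.432008 − 11 = 13.432008
sin φ = h / L = 13.432008 / 183 = 0.07339895
φ = arcsin(0.07339895) = 4.209235°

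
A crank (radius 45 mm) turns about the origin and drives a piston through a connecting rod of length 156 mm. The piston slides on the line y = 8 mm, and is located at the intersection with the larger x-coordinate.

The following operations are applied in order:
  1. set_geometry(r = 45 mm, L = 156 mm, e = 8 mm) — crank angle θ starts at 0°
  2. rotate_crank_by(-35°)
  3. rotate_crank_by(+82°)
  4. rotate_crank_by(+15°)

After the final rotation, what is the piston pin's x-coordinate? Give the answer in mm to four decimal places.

173.8647

set_geometry: r = 45 mm, L = 156 mm, e = 8 mm; θ ← 0°
rotate_crank_by(-35°): θ ← 0° -35° = -35°
rotate_crank_by(+82°): θ ← -35° +82° = 47°
rotate_crank_by(+15°): θ ← 47° +15° = 62°
crank pin P = (r cos θ, r sin θ) = (21.126220, 39.732642)
h = r sin θ − e = 39.732642 − 8 = 31.732642
x = r cos θ + √(L² − h²) = 21.126220 + √(24336.0 − 1006.9605) = 21.126220 + 152.738467 = 173.864688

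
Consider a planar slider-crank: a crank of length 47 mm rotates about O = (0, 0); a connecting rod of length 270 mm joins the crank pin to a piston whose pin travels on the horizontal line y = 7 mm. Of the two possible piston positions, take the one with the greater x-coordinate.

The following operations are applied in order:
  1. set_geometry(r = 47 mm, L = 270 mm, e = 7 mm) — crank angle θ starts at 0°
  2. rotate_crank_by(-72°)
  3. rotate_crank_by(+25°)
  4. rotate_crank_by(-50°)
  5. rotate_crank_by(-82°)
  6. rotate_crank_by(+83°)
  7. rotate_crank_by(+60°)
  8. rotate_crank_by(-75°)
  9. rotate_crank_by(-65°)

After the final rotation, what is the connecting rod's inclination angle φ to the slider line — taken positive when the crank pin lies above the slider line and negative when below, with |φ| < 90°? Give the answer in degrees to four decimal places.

set_geometry: r = 47 mm, L = 270 mm, e = 7 mm; θ ← 0°
rotate_crank_by(-72°): θ ← 0° -72° = -72°
rotate_crank_by(+25°): θ ← -72° +25° = -47°
rotate_crank_by(-50°): θ ← -47° -50° = -97°
rotate_crank_by(-82°): θ ← -97° -82° = -179°
rotate_crank_by(+83°): θ ← -179° +83° = -96°
rotate_crank_by(+60°): θ ← -96° +60° = -36°
rotate_crank_by(-75°): θ ← -36° -75° = -111°
rotate_crank_by(-65°): θ ← -111° -65° = -176°
crank pin P = (r cos θ, r sin θ) = (-46.885510, -3.278554)
h = r sin θ − e = -3.278554 − 7 = -10.278554
sin φ = h / L = -10.278554 / 270 = -0.03806872
φ = arcsin(-0.03806872) = -2.181704°

-2.1817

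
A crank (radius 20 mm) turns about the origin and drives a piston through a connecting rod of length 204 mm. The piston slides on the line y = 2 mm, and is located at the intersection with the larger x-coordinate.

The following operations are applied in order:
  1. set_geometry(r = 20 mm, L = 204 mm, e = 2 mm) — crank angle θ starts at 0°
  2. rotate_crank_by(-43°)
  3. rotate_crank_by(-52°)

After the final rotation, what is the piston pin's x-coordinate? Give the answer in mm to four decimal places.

set_geometry: r = 20 mm, L = 204 mm, e = 2 mm; θ ← 0°
rotate_crank_by(-43°): θ ← 0° -43° = -43°
rotate_crank_by(-52°): θ ← -43° -52° = -95°
crank pin P = (r cos θ, r sin θ) = (-1.743115, -19.923894)
h = r sin θ − e = -19.923894 − 2 = -21.923894
x = r cos θ + √(L² − h²) = -1.743115 + √(41616.0 − 480.6571) = -1.743115 + 202.818497 = 201.075383

201.0754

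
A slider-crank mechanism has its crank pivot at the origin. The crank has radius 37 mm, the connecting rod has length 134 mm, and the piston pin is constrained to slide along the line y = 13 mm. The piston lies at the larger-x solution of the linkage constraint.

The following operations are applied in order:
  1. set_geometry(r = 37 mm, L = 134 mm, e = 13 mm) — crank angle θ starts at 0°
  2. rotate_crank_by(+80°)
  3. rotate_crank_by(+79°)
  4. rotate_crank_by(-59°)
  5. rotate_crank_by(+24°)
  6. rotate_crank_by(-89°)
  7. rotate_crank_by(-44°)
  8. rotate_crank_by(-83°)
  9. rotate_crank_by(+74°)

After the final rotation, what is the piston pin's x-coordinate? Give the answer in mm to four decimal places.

166.9426

set_geometry: r = 37 mm, L = 134 mm, e = 13 mm; θ ← 0°
rotate_crank_by(+80°): θ ← 0° +80° = 80°
rotate_crank_by(+79°): θ ← 80° +79° = 159°
rotate_crank_by(-59°): θ ← 159° -59° = 100°
rotate_crank_by(+24°): θ ← 100° +24° = 124°
rotate_crank_by(-89°): θ ← 124° -89° = 35°
rotate_crank_by(-44°): θ ← 35° -44° = -9°
rotate_crank_by(-83°): θ ← -9° -83° = -92°
rotate_crank_by(+74°): θ ← -92° +74° = -18°
crank pin P = (r cos θ, r sin θ) = (35.189091, -11.433629)
h = r sin θ − e = -11.433629 − 13 = -24.433629
x = r cos θ + √(L² − h²) = 35.189091 + √(17956.0 − 597.0022) = 35.189091 + 131.753549 = 166.942641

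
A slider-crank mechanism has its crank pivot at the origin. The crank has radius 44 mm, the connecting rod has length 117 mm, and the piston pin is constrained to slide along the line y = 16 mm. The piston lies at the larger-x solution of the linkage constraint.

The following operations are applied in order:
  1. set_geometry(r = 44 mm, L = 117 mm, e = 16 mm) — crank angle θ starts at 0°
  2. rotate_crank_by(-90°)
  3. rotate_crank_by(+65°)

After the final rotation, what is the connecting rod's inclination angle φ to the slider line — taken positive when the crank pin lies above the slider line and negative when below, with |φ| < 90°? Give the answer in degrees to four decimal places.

-17.1986

set_geometry: r = 44 mm, L = 117 mm, e = 16 mm; θ ← 0°
rotate_crank_by(-90°): θ ← 0° -90° = -90°
rotate_crank_by(+65°): θ ← -90° +65° = -25°
crank pin P = (r cos θ, r sin θ) = (39.877543, -18.595204)
h = r sin θ − e = -18.595204 − 16 = -34.595204
sin φ = h / L = -34.595204 / 117 = -0.29568550
φ = arcsin(-0.29568550) = -17.198648°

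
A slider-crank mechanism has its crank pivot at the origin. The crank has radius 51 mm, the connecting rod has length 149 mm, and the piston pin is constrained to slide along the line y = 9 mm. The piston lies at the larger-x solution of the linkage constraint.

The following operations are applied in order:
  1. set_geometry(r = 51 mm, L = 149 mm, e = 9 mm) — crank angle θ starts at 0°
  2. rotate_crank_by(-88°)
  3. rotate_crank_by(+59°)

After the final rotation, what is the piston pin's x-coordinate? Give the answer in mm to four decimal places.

set_geometry: r = 51 mm, L = 149 mm, e = 9 mm; θ ← 0°
rotate_crank_by(-88°): θ ← 0° -88° = -88°
rotate_crank_by(+59°): θ ← -88° +59° = -29°
crank pin P = (r cos θ, r sin θ) = (44.605605, -24.725291)
h = r sin θ − e = -24.725291 − 9 = -33.725291
x = r cos θ + √(L² − h²) = 44.605605 + √(22201.0 − 1137.3952) = 44.605605 + 145.133059 = 189.738664

189.7387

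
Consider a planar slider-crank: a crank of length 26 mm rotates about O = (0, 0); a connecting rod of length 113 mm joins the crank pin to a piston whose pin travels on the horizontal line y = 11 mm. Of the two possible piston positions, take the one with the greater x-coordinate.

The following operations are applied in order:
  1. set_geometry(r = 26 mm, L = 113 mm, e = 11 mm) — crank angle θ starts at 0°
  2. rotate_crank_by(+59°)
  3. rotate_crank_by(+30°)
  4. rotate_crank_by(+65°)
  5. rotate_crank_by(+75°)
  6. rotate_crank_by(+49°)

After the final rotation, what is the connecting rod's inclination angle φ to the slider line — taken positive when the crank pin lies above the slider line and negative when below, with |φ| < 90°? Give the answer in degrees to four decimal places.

-18.9774

set_geometry: r = 26 mm, L = 113 mm, e = 11 mm; θ ← 0°
rotate_crank_by(+59°): θ ← 0° +59° = 59°
rotate_crank_by(+30°): θ ← 59° +30° = 89°
rotate_crank_by(+65°): θ ← 89° +65° = 154°
rotate_crank_by(+75°): θ ← 154° +75° = 229°
rotate_crank_by(+49°): θ ← 229° +49° = 278°
crank pin P = (r cos θ, r sin θ) = (3.618501, -25.746970)
h = r sin θ − e = -25.746970 − 11 = -36.746970
sin φ = h / L = -36.746970 / 113 = -0.32519442
φ = arcsin(-0.32519442) = -18.977354°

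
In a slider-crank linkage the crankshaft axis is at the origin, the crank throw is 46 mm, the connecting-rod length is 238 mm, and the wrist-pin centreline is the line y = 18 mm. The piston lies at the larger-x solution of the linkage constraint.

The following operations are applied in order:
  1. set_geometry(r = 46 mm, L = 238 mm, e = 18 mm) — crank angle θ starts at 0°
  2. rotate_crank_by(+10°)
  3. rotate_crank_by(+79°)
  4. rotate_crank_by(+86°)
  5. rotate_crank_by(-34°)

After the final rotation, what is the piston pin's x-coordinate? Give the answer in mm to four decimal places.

201.9993

set_geometry: r = 46 mm, L = 238 mm, e = 18 mm; θ ← 0°
rotate_crank_by(+10°): θ ← 0° +10° = 10°
rotate_crank_by(+79°): θ ← 10° +79° = 89°
rotate_crank_by(+86°): θ ← 89° +86° = 175°
rotate_crank_by(-34°): θ ← 175° -34° = 141°
crank pin P = (r cos θ, r sin θ) = (-35.748714, 28.948738)
h = r sin θ − e = 28.948738 − 18 = 10.948738
x = r cos θ + √(L² − h²) = -35.748714 + √(56644.0 − 119.8749) = -35.748714 + 237.748029 = 201.999314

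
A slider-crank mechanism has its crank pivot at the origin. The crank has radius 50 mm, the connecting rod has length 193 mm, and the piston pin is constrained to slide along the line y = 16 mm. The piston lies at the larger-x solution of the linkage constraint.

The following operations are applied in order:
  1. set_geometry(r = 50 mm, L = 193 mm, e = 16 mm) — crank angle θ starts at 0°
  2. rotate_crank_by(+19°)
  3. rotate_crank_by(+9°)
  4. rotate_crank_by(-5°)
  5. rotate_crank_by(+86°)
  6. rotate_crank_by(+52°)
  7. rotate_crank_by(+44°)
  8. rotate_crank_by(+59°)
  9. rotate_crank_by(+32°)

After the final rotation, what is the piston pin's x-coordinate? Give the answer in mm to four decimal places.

set_geometry: r = 50 mm, L = 193 mm, e = 16 mm; θ ← 0°
rotate_crank_by(+19°): θ ← 0° +19° = 19°
rotate_crank_by(+9°): θ ← 19° +9° = 28°
rotate_crank_by(-5°): θ ← 28° -5° = 23°
rotate_crank_by(+86°): θ ← 23° +86° = 109°
rotate_crank_by(+52°): θ ← 109° +52° = 161°
rotate_crank_by(+44°): θ ← 161° +44° = 205°
rotate_crank_by(+59°): θ ← 205° +59° = 264°
rotate_crank_by(+32°): θ ← 264° +32° = 296°
crank pin P = (r cos θ, r sin θ) = (21.918557, -44.939702)
h = r sin θ − e = -44.939702 − 16 = -60.939702
x = r cos θ + √(L² − h²) = 21.918557 + √(37249.0 − 3713.6473) = 21.918557 + 183.126603 = 205.045160

205.0452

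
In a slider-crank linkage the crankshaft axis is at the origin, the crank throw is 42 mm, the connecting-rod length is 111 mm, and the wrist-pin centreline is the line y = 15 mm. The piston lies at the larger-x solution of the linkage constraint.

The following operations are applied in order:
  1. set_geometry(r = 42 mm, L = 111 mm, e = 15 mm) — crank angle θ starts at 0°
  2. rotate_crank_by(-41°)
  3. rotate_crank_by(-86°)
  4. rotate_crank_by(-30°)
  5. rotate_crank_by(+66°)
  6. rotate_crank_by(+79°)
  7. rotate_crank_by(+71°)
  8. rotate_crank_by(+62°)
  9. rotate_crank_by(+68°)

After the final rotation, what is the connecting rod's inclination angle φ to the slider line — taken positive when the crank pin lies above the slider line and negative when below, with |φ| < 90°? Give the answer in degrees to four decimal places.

-11.2054

set_geometry: r = 42 mm, L = 111 mm, e = 15 mm; θ ← 0°
rotate_crank_by(-41°): θ ← 0° -41° = -41°
rotate_crank_by(-86°): θ ← -41° -86° = -127°
rotate_crank_by(-30°): θ ← -127° -30° = -157°
rotate_crank_by(+66°): θ ← -157° +66° = -91°
rotate_crank_by(+79°): θ ← -91° +79° = -12°
rotate_crank_by(+71°): θ ← -12° +71° = 59°
rotate_crank_by(+62°): θ ← 59° +62° = 121°
rotate_crank_by(+68°): θ ← 121° +68° = 189°
crank pin P = (r cos θ, r sin θ) = (-41.482910, -6.570248)
h = r sin θ − e = -6.570248 − 15 = -21.570248
sin φ = h / L = -21.570248 / 111 = -0.19432655
φ = arcsin(-0.19432655) = -11.205385°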